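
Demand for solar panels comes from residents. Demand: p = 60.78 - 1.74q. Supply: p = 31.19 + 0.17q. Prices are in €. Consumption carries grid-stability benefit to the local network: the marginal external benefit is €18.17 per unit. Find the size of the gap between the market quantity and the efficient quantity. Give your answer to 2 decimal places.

9.51 units

Market equilibrium (private): 31.19 + 0.17q = 60.78 - 1.74q → q_m = 15.4921.
Social marginal benefit = demand + MEB = 78.95 - 1.74q.
Set SMB = MC: 78.95 - 1.74q = 31.19 + 0.17q → q* = 25.0052.
Gap = |15.4921 − 25.0052| = 9.5131.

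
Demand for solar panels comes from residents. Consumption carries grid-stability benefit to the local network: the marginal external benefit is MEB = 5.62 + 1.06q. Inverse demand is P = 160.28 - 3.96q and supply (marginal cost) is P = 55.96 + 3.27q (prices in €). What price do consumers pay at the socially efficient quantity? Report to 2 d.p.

Social marginal benefit = demand + MEB = 165.90 - 2.90q.
Set SMB = MC: 165.90 - 2.90q = 55.96 + 3.27q → q* = 17.8185.
Consumer price on the demand curve at q*: 160.28 − 3.96×17.8185 = 89.7187.

P = €89.72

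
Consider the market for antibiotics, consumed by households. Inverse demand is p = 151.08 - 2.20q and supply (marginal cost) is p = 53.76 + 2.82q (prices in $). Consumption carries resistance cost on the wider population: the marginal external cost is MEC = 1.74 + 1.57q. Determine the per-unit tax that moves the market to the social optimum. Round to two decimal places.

Social marginal benefit = demand − MEC = 149.34 - 3.77q.
Set SMB = MC: 149.34 - 3.77q = 53.76 + 2.82q → q* = 14.5038.
The Pigouvian tax equals MEC at q*: 1.74 + 1.57×14.5038 = 24.5110.

tax = $24.51 per unit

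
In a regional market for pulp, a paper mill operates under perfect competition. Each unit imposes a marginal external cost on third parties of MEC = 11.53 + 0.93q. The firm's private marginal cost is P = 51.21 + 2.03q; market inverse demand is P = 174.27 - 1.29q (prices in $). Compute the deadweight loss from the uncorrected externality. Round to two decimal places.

DWL = $248.96

Market equilibrium (private): 51.21 + 2.03q = 174.27 - 1.29q → q_m = 37.0663.
Social marginal cost = private MC + MEC = 62.74 + 2.96q.
Set SMC = demand: 62.74 + 2.96q = 174.27 - 1.29q → q* = 26.2424.
The welfare-loss triangle has base |q_m − q*| and height MEC(q_m) (the vertical gap between SMC and demand is zero at q* and MEC at q_m).
DWL = ½ × 10.8239 × 46.0016 = 248.9584.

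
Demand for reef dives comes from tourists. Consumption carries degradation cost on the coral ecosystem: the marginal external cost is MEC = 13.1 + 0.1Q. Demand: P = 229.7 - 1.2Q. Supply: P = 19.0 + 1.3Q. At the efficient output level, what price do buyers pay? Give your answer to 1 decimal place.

Social marginal benefit = demand − MEC = 216.6 - 1.3Q.
Set SMB = MC: 216.6 - 1.3Q = 19.0 + 1.3Q → Q* = 76.0000.
Consumer price on the demand curve at Q*: 229.7 − 1.2×76.0000 = 138.5000.

P = 138.5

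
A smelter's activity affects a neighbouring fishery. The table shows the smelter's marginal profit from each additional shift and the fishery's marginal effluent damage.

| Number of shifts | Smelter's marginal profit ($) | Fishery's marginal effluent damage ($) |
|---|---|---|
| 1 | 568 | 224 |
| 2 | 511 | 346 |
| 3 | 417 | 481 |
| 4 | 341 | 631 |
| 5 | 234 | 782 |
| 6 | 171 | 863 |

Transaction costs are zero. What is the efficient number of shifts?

Bargaining reaches the level where marginal profit last exceeds marginal effluent damage.
That holds through level 2 (511 ≥ 346) but not at 3 (417 < 481).

2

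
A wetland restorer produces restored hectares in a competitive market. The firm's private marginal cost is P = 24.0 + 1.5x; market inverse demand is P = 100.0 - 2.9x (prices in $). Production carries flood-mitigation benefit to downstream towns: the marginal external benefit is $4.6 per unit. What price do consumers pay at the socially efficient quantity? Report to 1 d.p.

Social marginal cost = private MC − MEB = 19.4 + 1.5x.
Set SMC = demand: 19.4 + 1.5x = 100.0 - 2.9x → x* = 18.3182.
Consumer price on the demand curve at x*: 100.0 − 2.9×18.3182 = 46.8772.

P = $46.9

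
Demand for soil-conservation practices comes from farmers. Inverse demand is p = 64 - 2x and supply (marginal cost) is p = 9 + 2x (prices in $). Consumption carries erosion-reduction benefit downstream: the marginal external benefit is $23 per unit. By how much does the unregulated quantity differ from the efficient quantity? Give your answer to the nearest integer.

6 units

Market equilibrium (private): 9 + 2x = 64 - 2x → x_m = 13.7500.
Social marginal benefit = demand + MEB = 87 - 2x.
Set SMB = MC: 87 - 2x = 9 + 2x → x* = 19.5000.
Gap = |13.7500 − 19.5000| = 5.7500.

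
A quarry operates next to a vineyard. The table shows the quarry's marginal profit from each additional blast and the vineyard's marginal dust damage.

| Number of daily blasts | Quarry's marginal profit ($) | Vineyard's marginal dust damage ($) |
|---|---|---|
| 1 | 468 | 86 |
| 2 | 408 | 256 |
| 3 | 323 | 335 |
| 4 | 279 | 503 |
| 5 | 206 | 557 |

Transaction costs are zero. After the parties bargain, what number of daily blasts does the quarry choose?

2

Bargaining reaches the level where marginal profit last exceeds marginal dust damage.
That holds through level 2 (408 ≥ 256) but not at 3 (323 < 335).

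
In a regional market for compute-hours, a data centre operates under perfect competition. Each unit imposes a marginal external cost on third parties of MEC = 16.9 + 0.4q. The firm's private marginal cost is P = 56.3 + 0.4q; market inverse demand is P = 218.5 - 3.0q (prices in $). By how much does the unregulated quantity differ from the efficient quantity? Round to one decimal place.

Market equilibrium (private): 56.3 + 0.4q = 218.5 - 3.0q → q_m = 47.7059.
Social marginal cost = private MC + MEC = 73.2 + 0.8q.
Set SMC = demand: 73.2 + 0.8q = 218.5 - 3.0q → q* = 38.2368.
Gap = |47.7059 − 38.2368| = 9.4691.

9.5 units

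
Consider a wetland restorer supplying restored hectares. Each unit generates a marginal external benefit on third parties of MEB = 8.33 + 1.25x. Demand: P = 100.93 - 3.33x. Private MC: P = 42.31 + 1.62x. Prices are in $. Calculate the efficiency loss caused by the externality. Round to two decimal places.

Market equilibrium (private): 42.31 + 1.62x = 100.93 - 3.33x → x_m = 11.8424.
Social marginal cost = private MC − MEB = 33.98 + 0.37x.
Set SMC = demand: 33.98 + 0.37x = 100.93 - 3.33x → x* = 18.0946.
The welfare-loss triangle has base |x_m − x*| and height MEB(x_m) (the vertical gap between SMC and demand is zero at x* and MEB at x_m).
DWL = ½ × 6.2522 × 23.1330 = 72.3161.

DWL = $72.32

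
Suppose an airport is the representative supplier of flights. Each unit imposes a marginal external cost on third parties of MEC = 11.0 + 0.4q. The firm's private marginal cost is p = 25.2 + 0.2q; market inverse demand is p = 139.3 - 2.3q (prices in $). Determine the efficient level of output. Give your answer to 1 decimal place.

Social marginal cost = private MC + MEC = 36.2 + 0.6q.
Set SMC = demand: 36.2 + 0.6q = 139.3 - 2.3q → q* = 35.5517.

q* = 35.6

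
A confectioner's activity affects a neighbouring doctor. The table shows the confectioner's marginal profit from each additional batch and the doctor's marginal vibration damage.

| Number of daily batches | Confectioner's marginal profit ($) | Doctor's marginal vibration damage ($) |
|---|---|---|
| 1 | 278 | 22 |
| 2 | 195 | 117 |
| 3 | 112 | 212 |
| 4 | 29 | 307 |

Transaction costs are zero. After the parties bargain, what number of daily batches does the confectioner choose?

Bargaining reaches the level where marginal profit last exceeds marginal vibration damage.
That holds through level 2 (195 ≥ 117) but not at 3 (112 < 212).

2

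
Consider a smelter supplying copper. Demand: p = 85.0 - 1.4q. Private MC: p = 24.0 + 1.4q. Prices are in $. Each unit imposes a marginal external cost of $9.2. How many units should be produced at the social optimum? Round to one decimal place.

q* = 18.5

Social marginal cost = private MC + MEC = 33.2 + 1.4q.
Set SMC = demand: 33.2 + 1.4q = 85.0 - 1.4q → q* = 18.5000.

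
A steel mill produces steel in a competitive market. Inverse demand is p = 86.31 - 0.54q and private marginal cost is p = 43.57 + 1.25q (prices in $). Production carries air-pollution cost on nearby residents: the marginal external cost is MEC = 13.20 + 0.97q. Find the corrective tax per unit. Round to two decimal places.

tax = $23.58 per unit

Social marginal cost = private MC + MEC = 56.77 + 2.22q.
Set SMC = demand: 56.77 + 2.22q = 86.31 - 0.54q → q* = 10.7029.
The Pigouvian tax equals MEC at q*: 13.20 + 0.97×10.7029 = 23.5818.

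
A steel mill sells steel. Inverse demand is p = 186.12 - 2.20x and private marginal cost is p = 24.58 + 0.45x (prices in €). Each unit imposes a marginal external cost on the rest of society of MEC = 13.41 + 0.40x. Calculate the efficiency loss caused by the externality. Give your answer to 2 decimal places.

DWL = €234.15

Market equilibrium (private): 24.58 + 0.45x = 186.12 - 2.20x → x_m = 60.9585.
Social marginal cost = private MC + MEC = 37.99 + 0.85x.
Set SMC = demand: 37.99 + 0.85x = 186.12 - 2.20x → x* = 48.5672.
The welfare-loss triangle has base |x_m − x*| and height MEC(x_m) (the vertical gap between SMC and demand is zero at x* and MEC at x_m).
DWL = ½ × 12.3913 × 37.7934 = 234.1547.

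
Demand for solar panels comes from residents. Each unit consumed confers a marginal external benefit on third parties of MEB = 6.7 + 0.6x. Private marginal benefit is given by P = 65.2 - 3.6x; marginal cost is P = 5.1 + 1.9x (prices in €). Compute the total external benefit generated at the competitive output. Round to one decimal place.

€109.0

Market equilibrium (private): 5.1 + 1.9x = 65.2 - 3.6x → x_m = 10.9273.
Total external benefit = ∫₀^{x_m} (6.7 + 0.6x) dx = 6.7×10.9273 + ½×0.6×10.9273² = 109.0347.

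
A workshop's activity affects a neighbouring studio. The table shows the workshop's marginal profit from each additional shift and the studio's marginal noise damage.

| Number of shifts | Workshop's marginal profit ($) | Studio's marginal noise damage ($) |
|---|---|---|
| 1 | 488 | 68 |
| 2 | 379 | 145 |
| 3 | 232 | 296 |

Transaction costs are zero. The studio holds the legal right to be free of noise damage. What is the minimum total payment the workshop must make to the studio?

Efficient level: marginal profit ≥ marginal noise damage through level 2, so k* = 2.
With the studio holding the right, the workshop must at least compensate total damage at k*: 68 + 145 = 213.

$213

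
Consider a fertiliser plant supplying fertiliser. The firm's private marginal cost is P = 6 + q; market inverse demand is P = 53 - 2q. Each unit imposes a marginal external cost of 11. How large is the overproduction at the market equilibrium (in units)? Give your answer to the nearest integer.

4 units

Market equilibrium (private): 6 + q = 53 - 2q → q_m = 15.6667.
Social marginal cost = private MC + MEC = 17 + q.
Set SMC = demand: 17 + q = 53 - 2q → q* = 12.0000.
Gap = |15.6667 − 12.0000| = 3.6667.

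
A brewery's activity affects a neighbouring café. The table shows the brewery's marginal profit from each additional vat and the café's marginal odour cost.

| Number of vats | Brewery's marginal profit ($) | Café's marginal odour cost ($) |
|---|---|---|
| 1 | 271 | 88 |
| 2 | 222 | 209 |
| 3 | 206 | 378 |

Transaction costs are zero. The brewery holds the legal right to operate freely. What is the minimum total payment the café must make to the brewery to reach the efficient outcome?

$206

Left alone the brewery would choose level 3 (marginal profit stays positive).
Efficient level: k* = 2 (marginal profit ≥ marginal odour cost through 2).
The café must at least cover the brewery's forgone profit from cutting 3→2: 206 = 206.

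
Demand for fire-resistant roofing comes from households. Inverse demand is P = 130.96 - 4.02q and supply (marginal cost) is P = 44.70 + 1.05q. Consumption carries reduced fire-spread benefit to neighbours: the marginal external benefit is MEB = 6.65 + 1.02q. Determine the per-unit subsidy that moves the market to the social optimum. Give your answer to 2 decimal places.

subsidy = 30.05 per unit

Social marginal benefit = demand + MEB = 137.61 - 3.00q.
Set SMB = MC: 137.61 - 3.00q = 44.70 + 1.05q → q* = 22.9407.
The Pigouvian subsidy equals MEB at q*: 6.65 + 1.02×22.9407 = 30.0495.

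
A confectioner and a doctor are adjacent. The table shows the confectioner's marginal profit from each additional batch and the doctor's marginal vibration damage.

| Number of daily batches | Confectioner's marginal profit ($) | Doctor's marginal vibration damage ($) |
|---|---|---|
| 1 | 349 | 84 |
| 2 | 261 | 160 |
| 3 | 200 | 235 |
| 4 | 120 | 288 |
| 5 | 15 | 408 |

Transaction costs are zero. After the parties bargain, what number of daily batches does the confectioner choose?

2

Bargaining reaches the level where marginal profit last exceeds marginal vibration damage.
That holds through level 2 (261 ≥ 160) but not at 3 (200 < 235).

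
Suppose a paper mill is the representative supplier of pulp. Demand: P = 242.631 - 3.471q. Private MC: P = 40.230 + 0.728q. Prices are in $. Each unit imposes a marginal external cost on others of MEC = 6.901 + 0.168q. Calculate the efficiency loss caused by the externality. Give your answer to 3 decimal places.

DWL = $25.758

Market equilibrium (private): 40.230 + 0.728q = 242.631 - 3.471q → q_m = 48.2022.
Social marginal cost = private MC + MEC = 47.131 + 0.896q.
Set SMC = demand: 47.131 + 0.896q = 242.631 - 3.471q → q* = 44.7676.
Between q* and q_m the wedge SMC − demand runs linearly from 0 to MEC(q_m), so the loss is a triangle.
DWL = ½ × 3.4346 × 14.9990 = 25.7578.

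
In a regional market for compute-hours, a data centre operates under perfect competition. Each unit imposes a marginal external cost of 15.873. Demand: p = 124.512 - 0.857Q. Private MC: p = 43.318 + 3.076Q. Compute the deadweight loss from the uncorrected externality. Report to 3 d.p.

DWL = 32.031

Market equilibrium (private): 43.318 + 3.076Q = 124.512 - 0.857Q → Q_m = 20.6443.
Social marginal cost = private MC + MEC = 59.191 + 3.076Q.
Set SMC = demand: 59.191 + 3.076Q = 124.512 - 0.857Q → Q* = 16.6084.
The welfare-loss triangle has base |Q_m − Q*| and height MEC(Q_m) (the vertical gap between SMC and demand is zero at Q* and MEC at Q_m).
DWL = ½ × 4.0359 × 15.8730 = 32.0309.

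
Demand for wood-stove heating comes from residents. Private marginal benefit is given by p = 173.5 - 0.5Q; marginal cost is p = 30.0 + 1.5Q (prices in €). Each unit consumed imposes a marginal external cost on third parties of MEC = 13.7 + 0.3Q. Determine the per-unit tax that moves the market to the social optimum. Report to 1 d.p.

tax = €30.6 per unit

Social marginal benefit = demand − MEC = 159.8 - 0.8Q.
Set SMB = MC: 159.8 - 0.8Q = 30.0 + 1.5Q → Q* = 56.4348.
The Pigouvian tax equals MEC at Q*: 13.7 + 0.3×56.4348 = 30.6304.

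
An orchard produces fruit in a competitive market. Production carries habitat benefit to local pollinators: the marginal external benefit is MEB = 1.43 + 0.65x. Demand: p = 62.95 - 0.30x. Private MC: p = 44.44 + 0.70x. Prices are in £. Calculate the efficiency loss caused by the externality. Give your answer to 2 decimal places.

Market equilibrium (private): 44.44 + 0.70x = 62.95 - 0.30x → x_m = 18.5100.
Social marginal cost = private MC − MEB = 43.01 + 0.05x.
Set SMC = demand: 43.01 + 0.05x = 62.95 - 0.30x → x* = 56.9714.
Between x* and x_m the wedge demand − SMC runs linearly from 0 to MEB(x_m), so the loss is a triangle.
DWL = ½ × 38.4614 × 13.4615 = 258.8741.

DWL = £258.87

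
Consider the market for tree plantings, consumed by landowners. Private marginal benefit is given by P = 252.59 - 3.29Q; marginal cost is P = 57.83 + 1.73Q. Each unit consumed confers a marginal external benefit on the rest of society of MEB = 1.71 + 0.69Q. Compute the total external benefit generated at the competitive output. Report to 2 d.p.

Market equilibrium (private): 57.83 + 1.73Q = 252.59 - 3.29Q → Q_m = 38.7968.
Total external benefit = ∫₀^{Q_m} (1.71 + 0.69Q) dQ = 1.71×38.7968 + ½×0.69×38.7968² = 585.6337.

585.63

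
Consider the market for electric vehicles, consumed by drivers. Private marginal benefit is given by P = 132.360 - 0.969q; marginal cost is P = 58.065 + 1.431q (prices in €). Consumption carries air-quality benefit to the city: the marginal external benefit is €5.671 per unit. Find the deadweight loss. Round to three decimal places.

DWL = €6.700

Market equilibrium (private): 58.065 + 1.431q = 132.360 - 0.969q → q_m = 30.9563.
Social marginal benefit = demand + MEB = 138.031 - 0.969q.
Set SMB = MC: 138.031 - 0.969q = 58.065 + 1.431q → q* = 33.3192.
The welfare-loss triangle has base |q_m − q*| and height MEB(q_m) (the vertical gap between SMB and MC is zero at q* and MEB at q_m).
DWL = ½ × 2.3629 × 5.6710 = 6.7000.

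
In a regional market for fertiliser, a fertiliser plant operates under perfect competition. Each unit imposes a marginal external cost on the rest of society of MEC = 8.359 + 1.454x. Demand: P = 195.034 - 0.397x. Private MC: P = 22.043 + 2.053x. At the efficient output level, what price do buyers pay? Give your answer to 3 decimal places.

Social marginal cost = private MC + MEC = 30.402 + 3.507x.
Set SMC = demand: 30.402 + 3.507x = 195.034 - 0.397x → x* = 42.1701.
Consumer price on the demand curve at x*: 195.034 − 0.397×42.1701 = 178.2925.

P = 178.292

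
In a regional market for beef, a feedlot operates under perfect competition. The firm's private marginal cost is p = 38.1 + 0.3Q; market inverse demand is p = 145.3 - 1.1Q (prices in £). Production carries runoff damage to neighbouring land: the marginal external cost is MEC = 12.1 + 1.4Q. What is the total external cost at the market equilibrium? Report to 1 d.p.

£5030.7

Market equilibrium (private): 38.1 + 0.3Q = 145.3 - 1.1Q → Q_m = 76.5714.
Total external cost = ∫₀^{Q_m} (12.1 + 1.4Q) dQ = 12.1×76.5714 + ½×1.4×76.5714² = 5030.7394.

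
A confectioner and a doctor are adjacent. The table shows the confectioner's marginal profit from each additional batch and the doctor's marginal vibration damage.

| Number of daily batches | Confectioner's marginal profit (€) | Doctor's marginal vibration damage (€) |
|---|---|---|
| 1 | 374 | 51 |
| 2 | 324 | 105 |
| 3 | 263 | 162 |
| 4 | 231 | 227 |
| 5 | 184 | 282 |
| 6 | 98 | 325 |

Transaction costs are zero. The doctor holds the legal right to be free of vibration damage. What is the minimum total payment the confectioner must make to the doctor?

Efficient level: marginal profit ≥ marginal vibration damage through level 4, so k* = 4.
With the doctor holding the right, the confectioner must at least compensate total damage at k*: 51 + 105 + 162 + 227 = 545.

€545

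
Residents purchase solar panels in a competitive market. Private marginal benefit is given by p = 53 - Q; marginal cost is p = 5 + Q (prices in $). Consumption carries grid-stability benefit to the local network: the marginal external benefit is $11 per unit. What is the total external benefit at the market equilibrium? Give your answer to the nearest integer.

Market equilibrium (private): 5 + Q = 53 - Q → Q_m = 24.0000.
Total external benefit = MEB × Q_m = 11 × 24.0000 = 264.0000.

$264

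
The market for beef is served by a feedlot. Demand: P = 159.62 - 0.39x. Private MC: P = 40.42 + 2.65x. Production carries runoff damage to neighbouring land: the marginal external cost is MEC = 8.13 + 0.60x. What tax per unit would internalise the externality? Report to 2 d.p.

tax = 26.44 per unit

Social marginal cost = private MC + MEC = 48.55 + 3.25x.
Set SMC = demand: 48.55 + 3.25x = 159.62 - 0.39x → x* = 30.5137.
The Pigouvian tax equals MEC at x*: 8.13 + 0.60×30.5137 = 26.4382.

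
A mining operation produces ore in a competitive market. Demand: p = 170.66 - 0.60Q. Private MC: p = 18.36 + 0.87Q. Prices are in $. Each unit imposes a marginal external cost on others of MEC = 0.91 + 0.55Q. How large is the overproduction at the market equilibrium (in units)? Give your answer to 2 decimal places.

Market equilibrium (private): 18.36 + 0.87Q = 170.66 - 0.60Q → Q_m = 103.6054.
Social marginal cost = private MC + MEC = 19.27 + 1.42Q.
Set SMC = demand: 19.27 + 1.42Q = 170.66 - 0.60Q → Q* = 74.9455.
Gap = |103.6054 − 74.9455| = 28.6599.

28.66 units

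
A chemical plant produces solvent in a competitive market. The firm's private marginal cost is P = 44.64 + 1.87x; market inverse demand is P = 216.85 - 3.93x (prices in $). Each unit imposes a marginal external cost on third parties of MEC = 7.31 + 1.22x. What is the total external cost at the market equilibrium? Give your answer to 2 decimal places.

Market equilibrium (private): 44.64 + 1.87x = 216.85 - 3.93x → x_m = 29.6914.
Total external cost = ∫₀^{x_m} (7.31 + 1.22x) dx = 7.31×29.6914 + ½×1.22×29.6914² = 754.8075.

$754.81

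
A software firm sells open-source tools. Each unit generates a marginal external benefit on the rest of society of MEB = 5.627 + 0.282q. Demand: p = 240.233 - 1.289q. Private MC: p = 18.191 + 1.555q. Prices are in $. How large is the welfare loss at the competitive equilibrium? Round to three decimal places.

DWL = $149.138

Market equilibrium (private): 18.191 + 1.555q = 240.233 - 1.289q → q_m = 78.0738.
Social marginal cost = private MC − MEB = 12.564 + 1.273q.
Set SMC = demand: 12.564 + 1.273q = 240.233 - 1.289q → q* = 88.8638.
The loss is the area between SMC and demand from q* to q_m; with linear curves that's a triangle of height MEB(q_m).
DWL = ½ × 10.7900 × 27.6438 = 149.1383.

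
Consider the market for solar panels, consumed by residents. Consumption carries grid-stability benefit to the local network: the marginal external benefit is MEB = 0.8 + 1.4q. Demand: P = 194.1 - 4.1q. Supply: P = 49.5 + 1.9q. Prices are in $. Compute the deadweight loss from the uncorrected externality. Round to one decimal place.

Market equilibrium (private): 49.5 + 1.9q = 194.1 - 4.1q → q_m = 24.1000.
Social marginal benefit = demand + MEB = 194.9 - 2.7q.
Set SMB = MC: 194.9 - 2.7q = 49.5 + 1.9q → q* = 31.6087.
Height of the DWL triangle at q_m is SMB(q_m) − MC(q_m) = MEB(q_m) = 34.5400.
DWL = ½ × 7.5087 × 34.5400 = 129.6752.

DWL = $129.7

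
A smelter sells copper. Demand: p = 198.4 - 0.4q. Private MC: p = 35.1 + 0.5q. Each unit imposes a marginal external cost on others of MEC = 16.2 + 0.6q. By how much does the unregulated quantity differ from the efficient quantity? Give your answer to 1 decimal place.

83.4 units

Market equilibrium (private): 35.1 + 0.5q = 198.4 - 0.4q → q_m = 181.4444.
Social marginal cost = private MC + MEC = 51.3 + 1.1q.
Set SMC = demand: 51.3 + 1.1q = 198.4 - 0.4q → q* = 98.0667.
Gap = |181.4444 − 98.0667| = 83.3777.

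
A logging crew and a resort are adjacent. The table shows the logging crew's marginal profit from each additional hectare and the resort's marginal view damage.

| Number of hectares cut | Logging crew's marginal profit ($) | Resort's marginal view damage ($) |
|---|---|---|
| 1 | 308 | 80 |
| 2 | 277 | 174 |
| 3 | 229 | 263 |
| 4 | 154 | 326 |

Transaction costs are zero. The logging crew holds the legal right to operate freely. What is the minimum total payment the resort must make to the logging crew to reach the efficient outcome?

$383

Left alone the logging crew would choose level 4 (marginal profit stays positive).
Efficient level: k* = 2 (marginal profit ≥ marginal view damage through 2).
The resort must at least cover the logging crew's forgone profit from cutting 4→2: 229 + 154 = 383.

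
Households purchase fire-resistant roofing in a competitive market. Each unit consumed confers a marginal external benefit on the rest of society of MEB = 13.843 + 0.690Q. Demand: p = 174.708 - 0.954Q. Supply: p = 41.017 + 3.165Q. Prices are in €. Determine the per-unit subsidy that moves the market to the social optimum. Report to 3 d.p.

Social marginal benefit = demand + MEB = 188.551 - 0.264Q.
Set SMB = MC: 188.551 - 0.264Q = 41.017 + 3.165Q → Q* = 43.0254.
The Pigouvian subsidy equals MEB at Q*: 13.843 + 0.690×43.0254 = 43.5305.

subsidy = €43.531 per unit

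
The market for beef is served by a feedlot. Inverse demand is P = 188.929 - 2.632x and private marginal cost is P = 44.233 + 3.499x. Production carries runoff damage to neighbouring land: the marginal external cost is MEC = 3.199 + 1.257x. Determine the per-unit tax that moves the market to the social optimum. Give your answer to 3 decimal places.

Social marginal cost = private MC + MEC = 47.432 + 4.756x.
Set SMC = demand: 47.432 + 4.756x = 188.929 - 2.632x → x* = 19.1523.
The Pigouvian tax equals MEC at x*: 3.199 + 1.257×19.1523 = 27.2734.

tax = 27.273 per unit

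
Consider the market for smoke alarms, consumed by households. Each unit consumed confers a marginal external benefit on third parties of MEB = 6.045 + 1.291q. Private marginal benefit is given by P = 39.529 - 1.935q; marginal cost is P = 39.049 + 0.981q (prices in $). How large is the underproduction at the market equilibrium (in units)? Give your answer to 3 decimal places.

3.851 units

Market equilibrium (private): 39.049 + 0.981q = 39.529 - 1.935q → q_m = 0.1646.
Social marginal benefit = demand + MEB = 45.574 - 0.644q.
Set SMB = MC: 45.574 - 0.644q = 39.049 + 0.981q → q* = 4.0154.
Gap = |0.1646 − 4.0154| = 3.8508.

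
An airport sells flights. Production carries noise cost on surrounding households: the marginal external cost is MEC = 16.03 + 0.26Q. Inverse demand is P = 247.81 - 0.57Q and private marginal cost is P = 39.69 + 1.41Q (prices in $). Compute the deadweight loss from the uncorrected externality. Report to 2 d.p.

Market equilibrium (private): 39.69 + 1.41Q = 247.81 - 0.57Q → Q_m = 105.1111.
Social marginal cost = private MC + MEC = 55.72 + 1.67Q.
Set SMC = demand: 55.72 + 1.67Q = 247.81 - 0.57Q → Q* = 85.7545.
The loss is the area between SMC and demand from Q* to Q_m; with linear curves that's a triangle of height MEC(Q_m).
DWL = ½ × 19.3566 × 43.3589 = 419.6404.

DWL = $419.64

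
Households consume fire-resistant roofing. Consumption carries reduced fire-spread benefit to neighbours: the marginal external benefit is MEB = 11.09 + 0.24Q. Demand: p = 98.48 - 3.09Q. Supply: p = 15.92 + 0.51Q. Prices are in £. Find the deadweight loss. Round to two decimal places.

Market equilibrium (private): 15.92 + 0.51Q = 98.48 - 3.09Q → Q_m = 22.9333.
Social marginal benefit = demand + MEB = 109.57 - 2.85Q.
Set SMB = MC: 109.57 - 2.85Q = 15.92 + 0.51Q → Q* = 27.8720.
Between Q* and Q_m the wedge SMB − MC runs linearly from 0 to MEB(Q_m), so the loss is a triangle.
DWL = ½ × 4.9387 × 16.5940 = 40.9764.

DWL = £40.98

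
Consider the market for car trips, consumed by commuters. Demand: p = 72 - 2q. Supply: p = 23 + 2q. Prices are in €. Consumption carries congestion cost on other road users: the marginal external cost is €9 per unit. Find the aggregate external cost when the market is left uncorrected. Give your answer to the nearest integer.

Market equilibrium (private): 23 + 2q = 72 - 2q → q_m = 12.2500.
Total external cost = MEC × q_m = 9 × 12.2500 = 110.2500.

€110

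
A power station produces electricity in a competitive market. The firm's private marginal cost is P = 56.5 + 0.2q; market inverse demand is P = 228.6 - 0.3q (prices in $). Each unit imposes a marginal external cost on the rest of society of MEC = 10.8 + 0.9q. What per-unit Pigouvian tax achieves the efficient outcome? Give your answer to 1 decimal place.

Social marginal cost = private MC + MEC = 67.3 + 1.1q.
Set SMC = demand: 67.3 + 1.1q = 228.6 - 0.3q → q* = 115.2143.
The Pigouvian tax equals MEC at q*: 10.8 + 0.9×115.2143 = 114.4929.

tax = $114.5 per unit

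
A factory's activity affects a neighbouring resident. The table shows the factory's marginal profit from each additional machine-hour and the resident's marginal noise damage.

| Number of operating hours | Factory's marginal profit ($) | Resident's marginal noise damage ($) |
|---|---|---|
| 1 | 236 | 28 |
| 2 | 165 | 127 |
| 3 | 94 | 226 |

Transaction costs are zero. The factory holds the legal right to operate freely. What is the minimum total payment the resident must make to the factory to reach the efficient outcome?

Left alone the factory would choose level 3 (marginal profit stays positive).
Efficient level: k* = 2 (marginal profit ≥ marginal noise damage through 2).
The resident must at least cover the factory's forgone profit from cutting 3→2: 94 = 94.

$94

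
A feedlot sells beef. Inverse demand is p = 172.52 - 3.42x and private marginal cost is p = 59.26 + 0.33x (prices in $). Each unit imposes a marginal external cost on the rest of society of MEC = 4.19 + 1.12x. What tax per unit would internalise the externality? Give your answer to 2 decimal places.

tax = $29.27 per unit

Social marginal cost = private MC + MEC = 63.45 + 1.45x.
Set SMC = demand: 63.45 + 1.45x = 172.52 - 3.42x → x* = 22.3963.
The Pigouvian tax equals MEC at x*: 4.19 + 1.12×22.3963 = 29.2739.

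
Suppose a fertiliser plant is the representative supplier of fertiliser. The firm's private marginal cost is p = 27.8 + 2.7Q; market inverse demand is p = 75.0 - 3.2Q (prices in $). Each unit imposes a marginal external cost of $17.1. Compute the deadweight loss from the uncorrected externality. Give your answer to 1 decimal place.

Market equilibrium (private): 27.8 + 2.7Q = 75.0 - 3.2Q → Q_m = 8.0000.
Social marginal cost = private MC + MEC = 44.9 + 2.7Q.
Set SMC = demand: 44.9 + 2.7Q = 75.0 - 3.2Q → Q* = 5.1017.
The welfare-loss triangle has base |Q_m − Q*| and height MEC(Q_m) (the vertical gap between SMC and demand is zero at Q* and MEC at Q_m).
DWL = ½ × 2.8983 × 17.1000 = 24.7805.

DWL = $24.8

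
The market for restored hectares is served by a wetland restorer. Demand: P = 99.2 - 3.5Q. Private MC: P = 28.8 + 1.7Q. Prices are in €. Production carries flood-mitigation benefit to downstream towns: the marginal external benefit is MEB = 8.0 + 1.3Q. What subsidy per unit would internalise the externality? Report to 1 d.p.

Social marginal cost = private MC − MEB = 20.8 + 0.4Q.
Set SMC = demand: 20.8 + 0.4Q = 99.2 - 3.5Q → Q* = 20.1026.
The Pigouvian subsidy equals MEB at Q*: 8.0 + 1.3×20.1026 = 34.1334.

subsidy = €34.1 per unit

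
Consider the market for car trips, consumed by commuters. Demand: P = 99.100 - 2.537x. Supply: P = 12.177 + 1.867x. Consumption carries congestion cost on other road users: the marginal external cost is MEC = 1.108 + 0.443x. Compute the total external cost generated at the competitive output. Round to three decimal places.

108.157

Market equilibrium (private): 12.177 + 1.867x = 99.100 - 2.537x → x_m = 19.7373.
Total external cost = ∫₀^{x_m} (1.108 + 0.443x) dx = 1.108×19.7373 + ½×0.443×19.7373² = 108.1567.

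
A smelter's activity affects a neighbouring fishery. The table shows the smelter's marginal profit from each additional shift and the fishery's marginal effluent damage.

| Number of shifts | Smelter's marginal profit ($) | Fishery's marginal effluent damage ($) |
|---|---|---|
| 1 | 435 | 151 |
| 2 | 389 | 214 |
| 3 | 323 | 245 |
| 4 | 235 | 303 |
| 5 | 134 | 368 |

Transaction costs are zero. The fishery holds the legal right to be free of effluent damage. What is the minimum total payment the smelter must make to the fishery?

$610

Efficient level: marginal profit ≥ marginal effluent damage through level 3, so k* = 3.
With the fishery holding the right, the smelter must at least compensate total damage at k*: 151 + 214 + 245 = 610.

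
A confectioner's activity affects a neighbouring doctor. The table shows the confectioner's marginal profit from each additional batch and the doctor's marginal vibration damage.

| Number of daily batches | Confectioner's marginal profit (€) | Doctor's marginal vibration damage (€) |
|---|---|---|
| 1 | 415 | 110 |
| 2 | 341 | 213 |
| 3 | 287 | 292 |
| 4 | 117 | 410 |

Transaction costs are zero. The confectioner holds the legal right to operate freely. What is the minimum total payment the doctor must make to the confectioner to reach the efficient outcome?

€404

Left alone the confectioner would choose level 4 (marginal profit stays positive).
Efficient level: k* = 2 (marginal profit ≥ marginal vibration damage through 2).
The doctor must at least cover the confectioner's forgone profit from cutting 4→2: 287 + 117 = 404.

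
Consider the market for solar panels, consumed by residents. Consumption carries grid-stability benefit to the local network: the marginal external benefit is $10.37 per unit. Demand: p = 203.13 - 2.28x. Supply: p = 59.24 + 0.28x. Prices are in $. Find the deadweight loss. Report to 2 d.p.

Market equilibrium (private): 59.24 + 0.28x = 203.13 - 2.28x → x_m = 56.2070.
Social marginal benefit = demand + MEB = 213.50 - 2.28x.
Set SMB = MC: 213.50 - 2.28x = 59.24 + 0.28x → x* = 60.2578.
Between x* and x_m the wedge SMB − MC runs linearly from 0 to MEB(x_m), so the loss is a triangle.
DWL = ½ × 4.0508 × 10.3700 = 21.0034.

DWL = $21.00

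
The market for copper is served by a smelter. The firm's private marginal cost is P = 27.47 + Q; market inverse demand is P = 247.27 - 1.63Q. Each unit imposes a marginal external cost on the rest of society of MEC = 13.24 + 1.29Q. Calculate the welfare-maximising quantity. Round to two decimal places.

Q* = 52.69

Social marginal cost = private MC + MEC = 40.71 + 2.29Q.
Set SMC = demand: 40.71 + 2.29Q = 247.27 - 1.63Q → Q* = 52.6939.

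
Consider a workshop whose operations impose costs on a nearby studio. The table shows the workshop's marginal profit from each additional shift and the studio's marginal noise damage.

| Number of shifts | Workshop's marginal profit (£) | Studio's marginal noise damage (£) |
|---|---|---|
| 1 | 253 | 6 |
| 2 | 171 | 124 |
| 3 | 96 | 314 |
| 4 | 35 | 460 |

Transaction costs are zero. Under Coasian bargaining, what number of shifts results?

Bargaining reaches the level where marginal profit last exceeds marginal noise damage.
That holds through level 2 (171 ≥ 124) but not at 3 (96 < 314).

2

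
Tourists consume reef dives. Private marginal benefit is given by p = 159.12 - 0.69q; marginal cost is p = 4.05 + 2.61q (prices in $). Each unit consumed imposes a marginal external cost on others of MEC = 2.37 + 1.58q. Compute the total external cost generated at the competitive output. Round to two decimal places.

Market equilibrium (private): 4.05 + 2.61q = 159.12 - 0.69q → q_m = 46.9909.
Total external cost = ∫₀^{q_m} (2.37 + 1.58q) dq = 2.37×46.9909 + ½×1.58×46.9909² = 1855.8027.

$1855.80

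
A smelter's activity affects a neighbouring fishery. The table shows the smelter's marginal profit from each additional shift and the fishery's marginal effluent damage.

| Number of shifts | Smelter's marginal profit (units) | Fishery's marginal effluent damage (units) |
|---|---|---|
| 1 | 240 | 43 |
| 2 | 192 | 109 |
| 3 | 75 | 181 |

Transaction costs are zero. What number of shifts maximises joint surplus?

2

Bargaining reaches the level where marginal profit last exceeds marginal effluent damage.
That holds through level 2 (192 ≥ 109) but not at 3 (75 < 181).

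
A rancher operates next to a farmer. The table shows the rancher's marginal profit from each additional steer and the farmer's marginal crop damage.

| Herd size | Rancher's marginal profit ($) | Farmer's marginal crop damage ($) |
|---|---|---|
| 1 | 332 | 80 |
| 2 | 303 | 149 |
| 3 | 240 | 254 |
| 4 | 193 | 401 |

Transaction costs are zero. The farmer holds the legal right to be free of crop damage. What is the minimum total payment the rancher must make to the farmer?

$229

Efficient level: marginal profit ≥ marginal crop damage through level 2, so k* = 2.
With the farmer holding the right, the rancher must at least compensate total damage at k*: 80 + 149 = 229.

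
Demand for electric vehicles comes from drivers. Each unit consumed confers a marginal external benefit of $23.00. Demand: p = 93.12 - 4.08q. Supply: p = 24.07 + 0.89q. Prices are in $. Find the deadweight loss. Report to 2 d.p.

DWL = $53.22

Market equilibrium (private): 24.07 + 0.89q = 93.12 - 4.08q → q_m = 13.8934.
Social marginal benefit = demand + MEB = 116.12 - 4.08q.
Set SMB = MC: 116.12 - 4.08q = 24.07 + 0.89q → q* = 18.5211.
The welfare-loss triangle has base |q_m − q*| and height MEB(q_m) (the vertical gap between SMB and MC is zero at q* and MEB at q_m).
DWL = ½ × 4.6277 × 23.0000 = 53.2186.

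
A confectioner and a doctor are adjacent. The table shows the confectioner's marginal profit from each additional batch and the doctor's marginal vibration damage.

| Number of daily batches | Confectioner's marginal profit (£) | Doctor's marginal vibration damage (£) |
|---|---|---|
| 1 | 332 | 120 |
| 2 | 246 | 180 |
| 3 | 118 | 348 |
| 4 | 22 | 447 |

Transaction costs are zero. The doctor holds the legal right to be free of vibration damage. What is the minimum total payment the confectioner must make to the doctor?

£300

Efficient level: marginal profit ≥ marginal vibration damage through level 2, so k* = 2.
With the doctor holding the right, the confectioner must at least compensate total damage at k*: 120 + 180 = 300.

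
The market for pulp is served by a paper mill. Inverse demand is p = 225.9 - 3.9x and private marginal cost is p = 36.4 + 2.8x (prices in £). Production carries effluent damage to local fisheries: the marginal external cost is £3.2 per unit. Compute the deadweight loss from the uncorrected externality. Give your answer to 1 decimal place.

Market equilibrium (private): 36.4 + 2.8x = 225.9 - 3.9x → x_m = 28.2836.
Social marginal cost = private MC + MEC = 39.6 + 2.8x.
Set SMC = demand: 39.6 + 2.8x = 225.9 - 3.9x → x* = 27.8060.
The loss is the area between SMC and demand from x* to x_m; with linear curves that's a triangle of height MEC(x_m).
DWL = ½ × 0.4776 × 3.2000 = 0.7642.

DWL = £0.8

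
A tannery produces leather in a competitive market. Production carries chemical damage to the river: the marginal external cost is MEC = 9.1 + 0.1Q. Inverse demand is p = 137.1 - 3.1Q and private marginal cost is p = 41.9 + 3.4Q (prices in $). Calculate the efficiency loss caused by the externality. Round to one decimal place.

DWL = $8.5

Market equilibrium (private): 41.9 + 3.4Q = 137.1 - 3.1Q → Q_m = 14.6462.
Social marginal cost = private MC + MEC = 51.0 + 3.5Q.
Set SMC = demand: 51.0 + 3.5Q = 137.1 - 3.1Q → Q* = 13.0455.
The loss is the area between SMC and demand from Q* to Q_m; with linear curves that's a triangle of height MEC(Q_m).
DWL = ½ × 1.6007 × 10.5646 = 8.4554.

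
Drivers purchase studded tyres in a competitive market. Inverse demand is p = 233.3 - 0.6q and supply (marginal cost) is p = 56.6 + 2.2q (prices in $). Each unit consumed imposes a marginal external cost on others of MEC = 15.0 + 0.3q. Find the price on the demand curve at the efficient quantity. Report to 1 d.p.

Social marginal benefit = demand − MEC = 218.3 - 0.9q.
Set SMB = MC: 218.3 - 0.9q = 56.6 + 2.2q → q* = 52.1613.
Consumer price on the demand curve at q*: 233.3 − 0.6×52.1613 = 202.0032.

P = $202.0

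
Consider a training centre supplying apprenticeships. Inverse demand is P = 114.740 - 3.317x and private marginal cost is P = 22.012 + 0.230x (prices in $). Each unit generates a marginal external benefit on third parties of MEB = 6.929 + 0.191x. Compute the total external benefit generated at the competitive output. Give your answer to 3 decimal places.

$246.411

Market equilibrium (private): 22.012 + 0.230x = 114.740 - 3.317x → x_m = 26.1427.
Total external benefit = ∫₀^{x_m} (6.929 + 0.191x) dx = 6.929×26.1427 + ½×0.191×26.1427² = 246.4114.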